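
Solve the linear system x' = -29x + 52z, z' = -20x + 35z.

x(t) = -2K_1e^(3t)sin(4t) - 3K_1e^(3t)cos(4t) - 3K_2e^(3t)sin(4t) + 2K_2e^(3t)cos(4t), z(t) = -K_1e^(3t)sin(4t) - 2K_1e^(3t)cos(4t) - 2K_2e^(3t)sin(4t) + K_2e^(3t)cos(4t)

Coefficient matrix A = [[-29, 52], [-20, 35]].
Characteristic polynomial det(A - λI) = λ^2 - 6λ + 25 = 0.
Eigenvalues λ = 3 ± 4i (complex conjugate pair).
For λ=3+4i: an eigenvector is (-3,-2) - i(-2,-1) = (-3 + 2i, -2 + i).
A real fundamental pair from Re and Im of e^((3+4i)t)v: X_1 = e^(3t)(cos(4t)·(-3,-2) + sin(4t)·(-2,-1)), X_2 = e^(3t)(sin(4t)·(-3,-2) - cos(4t)·(-2,-1)).
General solution: K_1X_1 + K_2X_2.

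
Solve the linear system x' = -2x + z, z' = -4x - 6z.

Coefficient matrix A = [[-2, 1], [-4, -6]].
Characteristic polynomial det(A - λI) = λ^2 + 8λ + 16 = 0.
Single eigenvalue λ = -4 with algebraic multiplicity 2.
Eigenvector v = (-1,2); generalized eigenvector w with (A-λI)w=v is (-2,3).
General solution: e^(-4t)[K_1·v + K_2·(t·v + w)].

x(t) = -K_1e^(-4t) - K_2te^(-4t) - 2K_2e^(-4t), z(t) = 2K_1e^(-4t) + 2K_2te^(-4t) + 3K_2e^(-4t)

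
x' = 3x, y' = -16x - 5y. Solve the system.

Coefficient matrix A = [[3, 0], [-16, -5]].
Characteristic polynomial det(A - λI) = λ^2 + 2λ - 15 = 0.
Eigenvalues λ = 3, -5.
For λ=3: (A-λI) row 2 is [-16, -8], so an eigenvector is (1, -2).
For λ=-5: (A-λI) row 1 is [8, 0], so an eigenvector is (0, 1).
General solution: K_1e^(3t)(1,-2) + K_2e^(-5t)(0,1).

x(t) = K_1e^(3t), y(t) = -2K_1e^(3t) + K_2e^(-5t)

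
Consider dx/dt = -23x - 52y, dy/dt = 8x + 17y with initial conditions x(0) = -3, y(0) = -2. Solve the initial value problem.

Coefficient matrix A = [[-23, -52], [8, 17]].
Characteristic polynomial det(A - λI) = λ^2 + 6λ + 25 = 0.
Eigenvalues λ = -3 ± 4i (complex conjugate pair).
For λ=-3+4i: an eigenvector is (3,-1) - i(-2,1) = (3 + 2i, -1 - i).
A real fundamental pair from Re and Im of e^((-3+4i)t)v: X_1 = e^(-3t)(cos(4t)·(3,-1) + sin(4t)·(-2,1)), X_2 = e^(-3t)(sin(4t)·(3,-1) - cos(4t)·(-2,1)).
General solution: K_1X_1 + K_2X_2.
Applying x(0)=-3, y(0)=-2 gives K_1=-7, K_2=9.

x(t) = 41e^(-3t)sin(4t) - 3e^(-3t)cos(4t), y(t) = -16e^(-3t)sin(4t) - 2e^(-3t)cos(4t)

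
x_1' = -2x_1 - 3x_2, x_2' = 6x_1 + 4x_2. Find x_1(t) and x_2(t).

x_1(t) = c_1e^(t)cos(3t) + c_2e^(t)sin(3t), x_2(t) = c_1e^(t)sin(3t) - c_1e^(t)cos(3t) - c_2e^(t)sin(3t) - c_2e^(t)cos(3t)

Coefficient matrix A = [[-2, -3], [6, 4]].
Characteristic polynomial det(A - λI) = λ^2 - 2λ + 10 = 0.
Eigenvalues λ = 1 ± 3i (complex conjugate pair).
For λ=1+3i: an eigenvector is (1,-1) - i(0,1) = (1, -1 - i).
A real fundamental pair from Re and Im of e^((1+3i)t)v: X_1 = e^(t)(cos(3t)·(1,-1) + sin(3t)·(0,1)), X_2 = e^(t)(sin(3t)·(1,-1) - cos(3t)·(0,1)).
General solution: c_1X_1 + c_2X_2.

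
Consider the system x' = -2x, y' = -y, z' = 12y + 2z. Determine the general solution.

x(t) = C_3e^(-2t), y(t) = C_2e^(-t), z(t) = C_1e^(2t) - 4C_2e^(-t)

Coefficient matrix A = [[-2, 0, 0], [0, -1, 0], [0, 12, 2]].
det(A - λI) = 0 gives eigenvalues λ = 2, -1, -2.
For λ=2: eigenvector (0,0,1).
For λ=-1: eigenvector (0,1,-4).
For λ=-2: eigenvector (1,0,0).
General solution: C_1e^(2t)(0,0,1) + C_2e^(-t)(0,1,-4) + C_3e^(-2t)(1,0,0).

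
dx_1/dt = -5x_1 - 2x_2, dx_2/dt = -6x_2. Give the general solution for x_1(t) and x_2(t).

x_1(t) = c_1e^(-5t) - 2c_2e^(-6t), x_2(t) = -c_2e^(-6t)

Coefficient matrix A = [[-5, -2], [0, -6]].
Characteristic polynomial det(A - λI) = λ^2 + 11λ + 30 = 0.
Eigenvalues λ = -5, -6.
For λ=-5: (A-λI) row 1 is [0, -2], so an eigenvector is (1, 0).
For λ=-6: (A-λI) row 1 is [1, -2], so an eigenvector is (-2, -1).
General solution: c_1e^(-5t)(1,0) + c_2e^(-6t)(-2,-1).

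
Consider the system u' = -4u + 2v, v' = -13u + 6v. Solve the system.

Coefficient matrix A = [[-4, 2], [-13, 6]].
Characteristic polynomial det(A - λI) = λ^2 - 2λ + 2 = 0.
Eigenvalues λ = 1 ± i (complex conjugate pair).
For λ=1+i: an eigenvector is (-1,-3) - i(-1,-2) = (-1 + i, -3 + 2i).
A real fundamental pair from Re and Im of e^((1+i)t)v: X_1 = e^(t)(cos(t)·(-1,-3) + sin(t)·(-1,-2)), X_2 = e^(t)(sin(t)·(-1,-3) - cos(t)·(-1,-2)).
General solution: K_1X_1 + K_2X_2.

u(t) = -K_1e^(t)sin(t) - K_1e^(t)cos(t) - K_2e^(t)sin(t) + K_2e^(t)cos(t), v(t) = -2K_1e^(t)sin(t) - 3K_1e^(t)cos(t) - 3K_2e^(t)sin(t) + 2K_2e^(t)cos(t)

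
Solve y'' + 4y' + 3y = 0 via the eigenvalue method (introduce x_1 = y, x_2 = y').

Let x_1 = y, x_2 = y'. Then x_1' = x_2 and x_2' = -3x_1 - 4x_2.
A = [[0,1],[-3,-4]]; det(A-λI) = λ^2 + 4λ + 3.
Eigenvalues λ = -3, -1 with eigenvectors (1,-3), (1,-1).

y(t) = K_1e^(-3t) + K_2e^(-t)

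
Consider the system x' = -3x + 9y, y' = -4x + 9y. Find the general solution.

x(t) = -3C_1e^(3t) - 3C_2te^(3t) + 2C_2e^(3t), y(t) = -2C_1e^(3t) - 2C_2te^(3t) + C_2e^(3t)

Coefficient matrix A = [[-3, 9], [-4, 9]].
Characteristic polynomial det(A - λI) = λ^2 - 6λ + 9 = 0.
Single eigenvalue λ = 3 with algebraic multiplicity 2.
Eigenvector v = (-3,-2); generalized eigenvector w with (A-λI)w=v is (2,1).
General solution: e^(3t)[C_1·v + C_2·(t·v + w)].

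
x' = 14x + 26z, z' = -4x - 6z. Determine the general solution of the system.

Coefficient matrix A = [[14, 26], [-4, -6]].
Characteristic polynomial det(A - λI) = λ^2 - 8λ + 20 = 0.
Eigenvalues λ = 4 ± 2i (complex conjugate pair).
For λ=4+2i: an eigenvector is (-3,1) - i(-2,1) = (-3 + 2i, 1 - i).
A real fundamental pair from Re and Im of e^((4+2i)t)v: X_1 = e^(4t)(cos(2t)·(-3,1) + sin(2t)·(-2,1)), X_2 = e^(4t)(sin(2t)·(-3,1) - cos(2t)·(-2,1)).
General solution: C_1X_1 + C_2X_2.

x(t) = -2C_1e^(4t)sin(2t) - 3C_1e^(4t)cos(2t) - 3C_2e^(4t)sin(2t) + 2C_2e^(4t)cos(2t), z(t) = C_1e^(4t)sin(2t) + C_1e^(4t)cos(2t) + C_2e^(4t)sin(2t) - C_2e^(4t)cos(2t)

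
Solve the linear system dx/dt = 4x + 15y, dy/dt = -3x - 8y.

Coefficient matrix A = [[4, 15], [-3, -8]].
Characteristic polynomial det(A - λI) = λ^2 + 4λ + 13 = 0.
Eigenvalues λ = -2 ± 3i (complex conjugate pair).
For λ=-2+3i: an eigenvector is (-2,1) - i(1,0) = (-2 - i, 1).
A real fundamental pair from Re and Im of e^((-2+3i)t)v: X_1 = e^(-2t)(cos(3t)·(-2,1) + sin(3t)·(1,0)), X_2 = e^(-2t)(sin(3t)·(-2,1) - cos(3t)·(1,0)).
General solution: c_1X_1 + c_2X_2.

x(t) = c_1e^(-2t)sin(3t) - 2c_1e^(-2t)cos(3t) - 2c_2e^(-2t)sin(3t) - c_2e^(-2t)cos(3t), y(t) = c_1e^(-2t)cos(3t) + c_2e^(-2t)sin(3t)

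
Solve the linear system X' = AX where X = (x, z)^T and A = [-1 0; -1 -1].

x(t) = -c_2e^(-t), z(t) = c_1e^(-t) + c_2te^(-t) + 2c_2e^(-t)

Coefficient matrix A = [[-1, 0], [-1, -1]].
Characteristic polynomial det(A - λI) = λ^2 + 2λ + 1 = 0.
Single eigenvalue λ = -1 with algebraic multiplicity 2.
Eigenvector v = (0,1); generalized eigenvector w with (A-λI)w=v is (-1,2).
General solution: e^(-t)[c_1·v + c_2·(t·v + w)].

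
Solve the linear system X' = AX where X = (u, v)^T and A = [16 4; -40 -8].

Coefficient matrix A = [[16, 4], [-40, -8]].
Characteristic polynomial det(A - λI) = λ^2 - 8λ + 32 = 0.
Eigenvalues λ = 4 ± 4i (complex conjugate pair).
For λ=4+4i: an eigenvector is (0,-1) - i(-1,3) = (0 + i, -1 - 3i).
A real fundamental pair from Re and Im of e^((4+4i)t)v: X_1 = e^(4t)(cos(4t)·(0,-1) + sin(4t)·(-1,3)), X_2 = e^(4t)(sin(4t)·(0,-1) - cos(4t)·(-1,3)).
General solution: C_1X_1 + C_2X_2.

u(t) = -C_1e^(4t)sin(4t) + C_2e^(4t)cos(4t), v(t) = 3C_1e^(4t)sin(4t) - C_1e^(4t)cos(4t) - C_2e^(4t)sin(4t) - 3C_2e^(4t)cos(4t)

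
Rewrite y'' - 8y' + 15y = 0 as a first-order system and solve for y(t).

Let x_1 = y, x_2 = y'. Then x_1' = x_2 and x_2' = -15x_1 + 8x_2.
A = [[0,1],[-15,8]]; det(A-λI) = λ^2 - 8λ + 15.
Eigenvalues λ = 5, 3 with eigenvectors (1,5), (1,3).

y(t) = c_1e^(5t) + c_2e^(3t)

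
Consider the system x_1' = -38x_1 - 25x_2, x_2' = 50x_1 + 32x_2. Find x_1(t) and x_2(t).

x_1(t) = 2c_1e^(-3t)sin(5t) - c_1e^(-3t)cos(5t) - c_2e^(-3t)sin(5t) - 2c_2e^(-3t)cos(5t), x_2(t) = -3c_1e^(-3t)sin(5t) + c_1e^(-3t)cos(5t) + c_2e^(-3t)sin(5t) + 3c_2e^(-3t)cos(5t)

Coefficient matrix A = [[-38, -25], [50, 32]].
Characteristic polynomial det(A - λI) = λ^2 + 6λ + 34 = 0.
Eigenvalues λ = -3 ± 5i (complex conjugate pair).
For λ=-3+5i: an eigenvector is (-1,1) - i(2,-3) = (-1 - 2i, 1 + 3i).
A real fundamental pair from Re and Im of e^((-3+5i)t)v: X_1 = e^(-3t)(cos(5t)·(-1,1) + sin(5t)·(2,-3)), X_2 = e^(-3t)(sin(5t)·(-1,1) - cos(5t)·(2,-3)).
General solution: c_1X_1 + c_2X_2.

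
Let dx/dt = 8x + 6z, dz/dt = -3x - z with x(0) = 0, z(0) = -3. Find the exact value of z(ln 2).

A = [[8,6],[-3,-1]]; eigenvalues λ = 2, 5.
Eigenvectors: (1,-1) for λ=2, (2,-1) for λ=5.
From the initial condition, c_1 = 6, c_2 = -3.
z(ln 2) = (6)(2^2)(-1) + (-3)(2^5)(-1) = 72.

72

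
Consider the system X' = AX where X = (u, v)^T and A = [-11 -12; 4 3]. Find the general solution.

u(t) = -2c_1e^(-5t) - 3c_2e^(-3t), v(t) = c_1e^(-5t) + 2c_2e^(-3t)

Coefficient matrix A = [[-11, -12], [4, 3]].
Characteristic polynomial det(A - λI) = λ^2 + 8λ + 15 = 0.
Eigenvalues λ = -5, -3.
For λ=-5: (A-λI) row 1 is [-6, -12], so an eigenvector is (-2, 1).
For λ=-3: (A-λI) row 1 is [-8, -12], so an eigenvector is (-3, 2).
General solution: c_1e^(-5t)(-2,1) + c_2e^(-3t)(-3,2).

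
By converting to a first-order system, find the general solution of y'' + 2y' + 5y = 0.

Let x_1 = y, x_2 = y'. Then x_1' = x_2 and x_2' = -5x_1 - 2x_2.
A = [[0,1],[-5,-2]]; det(A-λI) = λ^2 + 2λ + 5.
Eigenvalues λ = -1 ± 2i.

y(t) = K_1e^(-t)cos(2t) + K_2e^(-t)sin(2t)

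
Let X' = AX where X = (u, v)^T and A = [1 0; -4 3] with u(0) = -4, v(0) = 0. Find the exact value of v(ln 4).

A = [[1,0],[-4,3]]; eigenvalues λ = 1, 3.
Eigenvectors: (1,2) for λ=1, (0,1) for λ=3.
From the initial condition, c_1 = -4, c_2 = 8.
v(ln 4) = (-4)(4^1)(2) + (8)(4^3)(1) = 480.

480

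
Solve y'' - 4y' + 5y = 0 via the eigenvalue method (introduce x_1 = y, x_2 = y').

Let x_1 = y, x_2 = y'. Then x_1' = x_2 and x_2' = -5x_1 + 4x_2.
A = [[0,1],[-5,4]]; det(A-λI) = λ^2 - 4λ + 5.
Eigenvalues λ = 2 ± i.

y(t) = C_1e^(2t)cos(t) + C_2e^(2t)sin(t)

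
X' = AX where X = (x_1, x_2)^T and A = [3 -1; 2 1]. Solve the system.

x_1(t) = -C_1e^(2t)sin(t) + C_2e^(2t)cos(t), x_2(t) = -C_1e^(2t)sin(t) + C_1e^(2t)cos(t) + C_2e^(2t)sin(t) + C_2e^(2t)cos(t)

Coefficient matrix A = [[3, -1], [2, 1]].
Characteristic polynomial det(A - λI) = λ^2 - 4λ + 5 = 0.
Eigenvalues λ = 2 ± i (complex conjugate pair).
For λ=2+i: an eigenvector is (0,1) - i(-1,-1) = (0 + i, 1 + i).
A real fundamental pair from Re and Im of e^((2+i)t)v: X_1 = e^(2t)(cos(t)·(0,1) + sin(t)·(-1,-1)), X_2 = e^(2t)(sin(t)·(0,1) - cos(t)·(-1,-1)).
General solution: C_1X_1 + C_2X_2.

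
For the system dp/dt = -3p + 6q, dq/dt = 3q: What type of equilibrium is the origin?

saddle

A = [[-3,6],[0,3]]; det(A-λI) = λ^2 - 9.
λ = -3, 3: opposite signs.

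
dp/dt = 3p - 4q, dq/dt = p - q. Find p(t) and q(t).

Coefficient matrix A = [[3, -4], [1, -1]].
Characteristic polynomial det(A - λI) = λ^2 - 2λ + 1 = 0.
Single eigenvalue λ = 1 with algebraic multiplicity 2.
Eigenvector v = (-2,-1); generalized eigenvector w with (A-λI)w=v is (-1,0).
General solution: e^(t)[C_1·v + C_2·(t·v + w)].

p(t) = -2C_1e^(t) - 2C_2te^(t) - C_2e^(t), q(t) = -C_1e^(t) - C_2te^(t)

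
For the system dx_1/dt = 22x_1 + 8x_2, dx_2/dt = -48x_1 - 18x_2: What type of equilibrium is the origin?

saddle

A = [[22,8],[-48,-18]]; det(A-λI) = λ^2 - 4λ - 12.
λ = -2, 6: opposite signs.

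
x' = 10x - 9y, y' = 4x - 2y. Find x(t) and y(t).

x(t) = -3c_1e^(4t) - 3c_2te^(4t) - 2c_2e^(4t), y(t) = -2c_1e^(4t) - 2c_2te^(4t) - c_2e^(4t)

Coefficient matrix A = [[10, -9], [4, -2]].
Characteristic polynomial det(A - λI) = λ^2 - 8λ + 16 = 0.
Single eigenvalue λ = 4 with algebraic multiplicity 2.
Eigenvector v = (-3,-2); generalized eigenvector w with (A-λI)w=v is (-2,-1).
General solution: e^(4t)[c_1·v + c_2·(t·v + w)].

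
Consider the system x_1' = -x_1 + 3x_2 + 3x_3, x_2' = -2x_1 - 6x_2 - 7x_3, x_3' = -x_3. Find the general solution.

x_1(t) = 3c_1e^(-3t) - c_2e^(-4t) - c_3e^(-t), x_2(t) = -2c_1e^(-3t) + c_2e^(-4t) - c_3e^(-t), x_3(t) = c_3e^(-t)

Coefficient matrix A = [[-1, 3, 3], [-2, -6, -7], [0, 0, -1]].
det(A - λI) = 0 gives eigenvalues λ = -3, -4, -1.
For λ=-3: eigenvector (3,-2,0).
For λ=-4: eigenvector (-1,1,0).
For λ=-1: eigenvector (-1,-1,1).
General solution: c_1e^(-3t)(3,-2,0) + c_2e^(-4t)(-1,1,0) + c_3e^(-t)(-1,-1,1).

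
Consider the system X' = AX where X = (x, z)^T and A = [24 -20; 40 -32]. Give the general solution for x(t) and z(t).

x(t) = 2c_1e^(-4t)sin(4t) + c_1e^(-4t)cos(4t) + c_2e^(-4t)sin(4t) - 2c_2e^(-4t)cos(4t), z(t) = 3c_1e^(-4t)sin(4t) + c_1e^(-4t)cos(4t) + c_2e^(-4t)sin(4t) - 3c_2e^(-4t)cos(4t)

Coefficient matrix A = [[24, -20], [40, -32]].
Characteristic polynomial det(A - λI) = λ^2 + 8λ + 32 = 0.
Eigenvalues λ = -4 ± 4i (complex conjugate pair).
For λ=-4+4i: an eigenvector is (1,1) - i(2,3) = (1 - 2i, 1 - 3i).
A real fundamental pair from Re and Im of e^((-4+4i)t)v: X_1 = e^(-4t)(cos(4t)·(1,1) + sin(4t)·(2,3)), X_2 = e^(-4t)(sin(4t)·(1,1) - cos(4t)·(2,3)).
General solution: c_1X_1 + c_2X_2.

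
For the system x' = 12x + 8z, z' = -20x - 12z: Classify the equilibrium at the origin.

A = [[12,8],[-20,-12]]; det(A-λI) = λ^2 + 16.
λ = 0 ± 4i: zero real part.

center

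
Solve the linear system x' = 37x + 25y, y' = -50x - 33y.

x(t) = K_1e^(2t)sin(5t) - 2K_1e^(2t)cos(5t) - 2K_2e^(2t)sin(5t) - K_2e^(2t)cos(5t), y(t) = -K_1e^(2t)sin(5t) + 3K_1e^(2t)cos(5t) + 3K_2e^(2t)sin(5t) + K_2e^(2t)cos(5t)

Coefficient matrix A = [[37, 25], [-50, -33]].
Characteristic polynomial det(A - λI) = λ^2 - 4λ + 29 = 0.
Eigenvalues λ = 2 ± 5i (complex conjugate pair).
For λ=2+5i: an eigenvector is (-2,3) - i(1,-1) = (-2 - i, 3 + i).
A real fundamental pair from Re and Im of e^((2+5i)t)v: X_1 = e^(2t)(cos(5t)·(-2,3) + sin(5t)·(1,-1)), X_2 = e^(2t)(sin(5t)·(-2,3) - cos(5t)·(1,-1)).
General solution: K_1X_1 + K_2X_2.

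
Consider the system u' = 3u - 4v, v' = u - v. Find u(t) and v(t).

Coefficient matrix A = [[3, -4], [1, -1]].
Characteristic polynomial det(A - λI) = λ^2 - 2λ + 1 = 0.
Single eigenvalue λ = 1 with algebraic multiplicity 2.
Eigenvector v = (-2,-1); generalized eigenvector w with (A-λI)w=v is (3,2).
General solution: e^(t)[c_1·v + c_2·(t·v + w)].

u(t) = -2c_1e^(t) - 2c_2te^(t) + 3c_2e^(t), v(t) = -c_1e^(t) - c_2te^(t) + 2c_2e^(t)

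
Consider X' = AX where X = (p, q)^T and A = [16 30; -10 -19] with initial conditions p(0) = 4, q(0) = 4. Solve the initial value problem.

p(t) = 40e^(t) - 36e^(-4t), q(t) = -20e^(t) + 24e^(-4t)

Coefficient matrix A = [[16, 30], [-10, -19]].
Characteristic polynomial det(A - λI) = λ^2 + 3λ - 4 = 0.
Eigenvalues λ = 1, -4.
For λ=1: (A-λI) row 1 is [15, 30], so an eigenvector is (2, -1).
For λ=-4: (A-λI) row 1 is [20, 30], so an eigenvector is (-3, 2).
General solution: c_1e^(t)(2,-1) + c_2e^(-4t)(-3,2).
Applying p(0)=4, q(0)=4 gives c_1=20, c_2=12.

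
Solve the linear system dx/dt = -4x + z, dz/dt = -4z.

x(t) = -K_1e^(-4t) - K_2te^(-4t) + 2K_2e^(-4t), z(t) = -K_2e^(-4t)

Coefficient matrix A = [[-4, 1], [0, -4]].
Characteristic polynomial det(A - λI) = λ^2 + 8λ + 16 = 0.
Single eigenvalue λ = -4 with algebraic multiplicity 2.
Eigenvector v = (-1,0); generalized eigenvector w with (A-λI)w=v is (2,-1).
General solution: e^(-4t)[K_1·v + K_2·(t·v + w)].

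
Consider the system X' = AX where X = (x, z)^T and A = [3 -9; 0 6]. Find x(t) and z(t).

Coefficient matrix A = [[3, -9], [0, 6]].
Characteristic polynomial det(A - λI) = λ^2 - 9λ + 18 = 0.
Eigenvalues λ = 6, 3.
For λ=6: (A-λI) row 1 is [-3, -9], so an eigenvector is (3, -1).
For λ=3: (A-λI) row 1 is [0, -9], so an eigenvector is (-1, 0).
General solution: C_1e^(6t)(3,-1) + C_2e^(3t)(-1,0).

x(t) = 3C_1e^(6t) - C_2e^(3t), z(t) = -C_1e^(6t)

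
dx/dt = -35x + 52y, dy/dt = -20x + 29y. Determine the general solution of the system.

x(t) = -2K_1e^(-3t)sin(4t) - 3K_1e^(-3t)cos(4t) - 3K_2e^(-3t)sin(4t) + 2K_2e^(-3t)cos(4t), y(t) = -K_1e^(-3t)sin(4t) - 2K_1e^(-3t)cos(4t) - 2K_2e^(-3t)sin(4t) + K_2e^(-3t)cos(4t)

Coefficient matrix A = [[-35, 52], [-20, 29]].
Characteristic polynomial det(A - λI) = λ^2 + 6λ + 25 = 0.
Eigenvalues λ = -3 ± 4i (complex conjugate pair).
For λ=-3+4i: an eigenvector is (-3,-2) - i(-2,-1) = (-3 + 2i, -2 + i).
A real fundamental pair from Re and Im of e^((-3+4i)t)v: X_1 = e^(-3t)(cos(4t)·(-3,-2) + sin(4t)·(-2,-1)), X_2 = e^(-3t)(sin(4t)·(-3,-2) - cos(4t)·(-2,-1)).
General solution: K_1X_1 + K_2X_2.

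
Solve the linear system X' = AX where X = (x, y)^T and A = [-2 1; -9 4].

x(t) = -c_1e^(t) - c_2te^(t), y(t) = -3c_1e^(t) - 3c_2te^(t) - c_2e^(t)

Coefficient matrix A = [[-2, 1], [-9, 4]].
Characteristic polynomial det(A - λI) = λ^2 - 2λ + 1 = 0.
Single eigenvalue λ = 1 with algebraic multiplicity 2.
Eigenvector v = (-1,-3); generalized eigenvector w with (A-λI)w=v is (0,-1).
General solution: e^(t)[c_1·v + c_2·(t·v + w)].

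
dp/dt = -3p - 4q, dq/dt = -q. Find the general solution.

Coefficient matrix A = [[-3, -4], [0, -1]].
Characteristic polynomial det(A - λI) = λ^2 + 4λ + 3 = 0.
Eigenvalues λ = -3, -1.
For λ=-3: (A-λI) row 1 is [0, -4], so an eigenvector is (1, 0).
For λ=-1: (A-λI) row 1 is [-2, -4], so an eigenvector is (2, -1).
General solution: c_1e^(-3t)(1,0) + c_2e^(-t)(2,-1).

p(t) = c_1e^(-3t) + 2c_2e^(-t), q(t) = -c_2e^(-t)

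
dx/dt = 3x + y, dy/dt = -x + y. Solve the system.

x(t) = C_1e^(2t) + C_2te^(2t) + 2C_2e^(2t), y(t) = -C_1e^(2t) - C_2te^(2t) - C_2e^(2t)

Coefficient matrix A = [[3, 1], [-1, 1]].
Characteristic polynomial det(A - λI) = λ^2 - 4λ + 4 = 0.
Single eigenvalue λ = 2 with algebraic multiplicity 2.
Eigenvector v = (1,-1); generalized eigenvector w with (A-λI)w=v is (2,-1).
General solution: e^(2t)[C_1·v + C_2·(t·v + w)].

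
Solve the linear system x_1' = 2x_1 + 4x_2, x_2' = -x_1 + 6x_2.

Coefficient matrix A = [[2, 4], [-1, 6]].
Characteristic polynomial det(A - λI) = λ^2 - 8λ + 16 = 0.
Single eigenvalue λ = 4 with algebraic multiplicity 2.
Eigenvector v = (2,1); generalized eigenvector w with (A-λI)w=v is (-1,0).
General solution: e^(4t)[C_1·v + C_2·(t·v + w)].

x_1(t) = 2C_1e^(4t) + 2C_2te^(4t) - C_2e^(4t), x_2(t) = C_1e^(4t) + C_2te^(4t)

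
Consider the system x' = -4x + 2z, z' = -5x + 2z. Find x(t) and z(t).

Coefficient matrix A = [[-4, 2], [-5, 2]].
Characteristic polynomial det(A - λI) = λ^2 + 2λ + 2 = 0.
Eigenvalues λ = -1 ± i (complex conjugate pair).
For λ=-1+i: an eigenvector is (1,2) - i(1,1) = (1 - i, 2 - i).
A real fundamental pair from Re and Im of e^((-1+i)t)v: X_1 = e^(-t)(cos(t)·(1,2) + sin(t)·(1,1)), X_2 = e^(-t)(sin(t)·(1,2) - cos(t)·(1,1)).
General solution: c_1X_1 + c_2X_2.

x(t) = c_1e^(-t)sin(t) + c_1e^(-t)cos(t) + c_2e^(-t)sin(t) - c_2e^(-t)cos(t), z(t) = c_1e^(-t)sin(t) + 2c_1e^(-t)cos(t) + 2c_2e^(-t)sin(t) - c_2e^(-t)cos(t)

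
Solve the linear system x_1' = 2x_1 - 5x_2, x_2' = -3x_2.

Coefficient matrix A = [[2, -5], [0, -3]].
Characteristic polynomial det(A - λI) = λ^2 + λ - 6 = 0.
Eigenvalues λ = -3, 2.
For λ=-3: (A-λI) row 1 is [5, -5], so an eigenvector is (1, 1).
For λ=2: (A-λI) row 1 is [0, -5], so an eigenvector is (-1, 0).
General solution: C_1e^(-3t)(1,1) + C_2e^(2t)(-1,0).

x_1(t) = C_1e^(-3t) - C_2e^(2t), x_2(t) = C_1e^(-3t)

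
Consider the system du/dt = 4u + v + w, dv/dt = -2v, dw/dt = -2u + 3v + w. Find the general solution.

u(t) = -K_1e^(3t) - K_3e^(2t), v(t) = K_2e^(-2t), w(t) = K_1e^(3t) - K_2e^(-2t) + 2K_3e^(2t)

Coefficient matrix A = [[4, 1, 1], [0, -2, 0], [-2, 3, 1]].
det(A - λI) = 0 gives eigenvalues λ = 3, -2, 2.
For λ=3: eigenvector (-1,0,1).
For λ=-2: eigenvector (0,1,-1).
For λ=2: eigenvector (-1,0,2).
General solution: K_1e^(3t)(-1,0,1) + K_2e^(-2t)(0,1,-1) + K_3e^(2t)(-1,0,2).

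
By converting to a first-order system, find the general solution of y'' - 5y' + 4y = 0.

y(t) = c_1e^(t) + c_2e^(4t)

Let x_1 = y, x_2 = y'. Then x_1' = x_2 and x_2' = -4x_1 + 5x_2.
A = [[0,1],[-4,5]]; det(A-λI) = λ^2 - 5λ + 4.
Eigenvalues λ = 1, 4 with eigenvectors (1,1), (1,4).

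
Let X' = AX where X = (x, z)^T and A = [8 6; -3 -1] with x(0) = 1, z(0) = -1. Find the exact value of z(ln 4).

A = [[8,6],[-3,-1]]; eigenvalues λ = 2, 5.
Eigenvectors: (-1,1) for λ=2, (-2,1) for λ=5.
From the initial condition, c_1 = -1, c_2 = 0.
z(ln 4) = (-1)(4^2)(1) + (0)(4^5)(1) = -16.

-16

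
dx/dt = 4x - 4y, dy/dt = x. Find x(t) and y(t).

x(t) = 2C_1e^(2t) + 2C_2te^(2t) - C_2e^(2t), y(t) = C_1e^(2t) + C_2te^(2t) - C_2e^(2t)

Coefficient matrix A = [[4, -4], [1, 0]].
Characteristic polynomial det(A - λI) = λ^2 - 4λ + 4 = 0.
Single eigenvalue λ = 2 with algebraic multiplicity 2.
Eigenvector v = (2,1); generalized eigenvector w with (A-λI)w=v is (-1,-1).
General solution: e^(2t)[C_1·v + C_2·(t·v + w)].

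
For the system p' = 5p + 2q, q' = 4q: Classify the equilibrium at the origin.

unstable node

A = [[5,2],[0,4]]; det(A-λI) = λ^2 - 9λ + 20.
λ = 4, 5: both positive.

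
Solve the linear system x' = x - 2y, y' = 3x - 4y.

x(t) = c_1e^(-t) + 2c_2e^(-2t), y(t) = c_1e^(-t) + 3c_2e^(-2t)

Coefficient matrix A = [[1, -2], [3, -4]].
Characteristic polynomial det(A - λI) = λ^2 + 3λ + 2 = 0.
Eigenvalues λ = -1, -2.
For λ=-1: (A-λI) row 1 is [2, -2], so an eigenvector is (1, 1).
For λ=-2: (A-λI) row 1 is [3, -2], so an eigenvector is (2, 3).
General solution: c_1e^(-t)(1,1) + c_2e^(-2t)(2,3).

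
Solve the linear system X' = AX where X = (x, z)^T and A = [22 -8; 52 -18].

x(t) = -K_1e^(2t)sin(4t) - K_1e^(2t)cos(4t) - K_2e^(2t)sin(4t) + K_2e^(2t)cos(4t), z(t) = -3K_1e^(2t)sin(4t) - 2K_1e^(2t)cos(4t) - 2K_2e^(2t)sin(4t) + 3K_2e^(2t)cos(4t)

Coefficient matrix A = [[22, -8], [52, -18]].
Characteristic polynomial det(A - λI) = λ^2 - 4λ + 20 = 0.
Eigenvalues λ = 2 ± 4i (complex conjugate pair).
For λ=2+4i: an eigenvector is (-1,-2) - i(-1,-3) = (-1 + i, -2 + 3i).
A real fundamental pair from Re and Im of e^((2+4i)t)v: X_1 = e^(2t)(cos(4t)·(-1,-2) + sin(4t)·(-1,-3)), X_2 = e^(2t)(sin(4t)·(-1,-2) - cos(4t)·(-1,-3)).
General solution: K_1X_1 + K_2X_2.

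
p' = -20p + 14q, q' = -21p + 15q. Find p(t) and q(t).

p(t) = 2K_1e^(t) + K_2e^(-6t), q(t) = 3K_1e^(t) + K_2e^(-6t)

Coefficient matrix A = [[-20, 14], [-21, 15]].
Characteristic polynomial det(A - λI) = λ^2 + 5λ - 6 = 0.
Eigenvalues λ = 1, -6.
For λ=1: (A-λI) row 1 is [-21, 14], so an eigenvector is (2, 3).
For λ=-6: (A-λI) row 1 is [-14, 14], so an eigenvector is (1, 1).
General solution: K_1e^(t)(2,3) + K_2e^(-6t)(1,1).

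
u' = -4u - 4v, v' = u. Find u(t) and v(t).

Coefficient matrix A = [[-4, -4], [1, 0]].
Characteristic polynomial det(A - λI) = λ^2 + 4λ + 4 = 0.
Single eigenvalue λ = -2 with algebraic multiplicity 2.
Eigenvector v = (2,-1); generalized eigenvector w with (A-λI)w=v is (-1,0).
General solution: e^(-2t)[c_1·v + c_2·(t·v + w)].

u(t) = 2c_1e^(-2t) + 2c_2te^(-2t) - c_2e^(-2t), v(t) = -c_1e^(-2t) - c_2te^(-2t)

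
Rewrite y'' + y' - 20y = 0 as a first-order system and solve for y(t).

Let x_1 = y, x_2 = y'. Then x_1' = x_2 and x_2' = 20x_1 - x_2.
A = [[0,1],[20,-1]]; det(A-λI) = λ^2 + λ - 20.
Eigenvalues λ = 4, -5 with eigenvectors (1,4), (1,-5).

y(t) = C_1e^(4t) + C_2e^(-5t)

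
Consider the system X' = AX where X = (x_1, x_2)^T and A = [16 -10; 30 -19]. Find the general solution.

Coefficient matrix A = [[16, -10], [30, -19]].
Characteristic polynomial det(A - λI) = λ^2 + 3λ - 4 = 0.
Eigenvalues λ = -4, 1.
For λ=-4: (A-λI) row 1 is [20, -10], so an eigenvector is (1, 2).
For λ=1: (A-λI) row 1 is [15, -10], so an eigenvector is (2, 3).
General solution: K_1e^(-4t)(1,2) + K_2e^(t)(2,3).

x_1(t) = K_1e^(-4t) + 2K_2e^(t), x_2(t) = 2K_1e^(-4t) + 3K_2e^(t)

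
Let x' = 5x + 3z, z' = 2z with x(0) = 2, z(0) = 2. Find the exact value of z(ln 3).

A = [[5,3],[0,2]]; eigenvalues λ = 2, 5.
Eigenvectors: (1,-1) for λ=2, (-1,0) for λ=5.
From the initial condition, c_1 = -2, c_2 = -4.
z(ln 3) = (-2)(3^2)(-1) + (-4)(3^5)(0) = 18.

18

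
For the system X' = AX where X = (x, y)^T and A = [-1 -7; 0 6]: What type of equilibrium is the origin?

saddle

A = [[-1,-7],[0,6]]; det(A-λI) = λ^2 - 5λ - 6.
λ = -1, 6: opposite signs.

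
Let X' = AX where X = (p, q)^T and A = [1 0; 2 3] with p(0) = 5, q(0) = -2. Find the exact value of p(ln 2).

A = [[1,0],[2,3]]; eigenvalues λ = 1, 3.
Eigenvectors: (-1,1) for λ=1, (0,1) for λ=3.
From the initial condition, c_1 = -5, c_2 = 3.
p(ln 2) = (-5)(2^1)(-1) + (3)(2^3)(0) = 10.

10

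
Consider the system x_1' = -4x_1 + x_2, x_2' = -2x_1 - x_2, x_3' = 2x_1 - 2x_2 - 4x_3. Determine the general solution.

x_1(t) = -c_1e^(-2t) + c_3e^(-3t), x_2(t) = -2c_1e^(-2t) + c_3e^(-3t), x_3(t) = c_1e^(-2t) + c_2e^(-4t)

Coefficient matrix A = [[-4, 1, 0], [-2, -1, 0], [2, -2, -4]].
det(A - λI) = 0 gives eigenvalues λ = -2, -4, -3.
For λ=-2: eigenvector (-1,-2,1).
For λ=-4: eigenvector (0,0,1).
For λ=-3: eigenvector (1,1,0).
General solution: c_1e^(-2t)(-1,-2,1) + c_2e^(-4t)(0,0,1) + c_3e^(-3t)(1,1,0).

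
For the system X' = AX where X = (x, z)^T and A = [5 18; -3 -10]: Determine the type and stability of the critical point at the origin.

A = [[5,18],[-3,-10]]; det(A-λI) = λ^2 + 5λ + 4.
λ = -1, -4: both negative.

stable node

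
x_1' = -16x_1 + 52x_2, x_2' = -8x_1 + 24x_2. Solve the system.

Coefficient matrix A = [[-16, 52], [-8, 24]].
Characteristic polynomial det(A - λI) = λ^2 - 8λ + 32 = 0.
Eigenvalues λ = 4 ± 4i (complex conjugate pair).
For λ=4+4i: an eigenvector is (3,1) - i(-2,-1) = (3 + 2i, 1 + i).
A real fundamental pair from Re and Im of e^((4+4i)t)v: X_1 = e^(4t)(cos(4t)·(3,1) + sin(4t)·(-2,-1)), X_2 = e^(4t)(sin(4t)·(3,1) - cos(4t)·(-2,-1)).
General solution: c_1X_1 + c_2X_2.

x_1(t) = -2c_1e^(4t)sin(4t) + 3c_1e^(4t)cos(4t) + 3c_2e^(4t)sin(4t) + 2c_2e^(4t)cos(4t), x_2(t) = -c_1e^(4t)sin(4t) + c_1e^(4t)cos(4t) + c_2e^(4t)sin(4t) + c_2e^(4t)cos(4t)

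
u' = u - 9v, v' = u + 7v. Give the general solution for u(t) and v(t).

u(t) = 3K_1e^(4t) + 3K_2te^(4t) + 2K_2e^(4t), v(t) = -K_1e^(4t) - K_2te^(4t) - K_2e^(4t)

Coefficient matrix A = [[1, -9], [1, 7]].
Characteristic polynomial det(A - λI) = λ^2 - 8λ + 16 = 0.
Single eigenvalue λ = 4 with algebraic multiplicity 2.
Eigenvector v = (3,-1); generalized eigenvector w with (A-λI)w=v is (2,-1).
General solution: e^(4t)[K_1·v + K_2·(t·v + w)].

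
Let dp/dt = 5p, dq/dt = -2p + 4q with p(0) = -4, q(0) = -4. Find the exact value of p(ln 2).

-128

A = [[5,0],[-2,4]]; eigenvalues λ = 5, 4.
Eigenvectors: (1,-2) for λ=5, (0,-1) for λ=4.
From the initial condition, c_1 = -4, c_2 = 12.
p(ln 2) = (-4)(2^5)(1) + (12)(2^4)(0) = -128.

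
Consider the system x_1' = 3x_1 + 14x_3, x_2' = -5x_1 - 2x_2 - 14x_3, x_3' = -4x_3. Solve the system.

x_1(t) = K_1e^(3t) - 2K_2e^(-4t), x_2(t) = -K_1e^(3t) + 2K_2e^(-4t) - K_3e^(-2t), x_3(t) = K_2e^(-4t)

Coefficient matrix A = [[3, 0, 14], [-5, -2, -14], [0, 0, -4]].
det(A - λI) = 0 gives eigenvalues λ = 3, -4, -2.
For λ=3: eigenvector (1,-1,0).
For λ=-4: eigenvector (-2,2,1).
For λ=-2: eigenvector (0,-1,0).
General solution: K_1e^(3t)(1,-1,0) + K_2e^(-4t)(-2,2,1) + K_3e^(-2t)(0,-1,0).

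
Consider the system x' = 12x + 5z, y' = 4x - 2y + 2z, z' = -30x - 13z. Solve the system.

x(t) = C_1e^(-3t) + C_2e^(2t), y(t) = 2C_1e^(-3t) + C_3e^(-2t), z(t) = -3C_1e^(-3t) - 2C_2e^(2t)

Coefficient matrix A = [[12, 0, 5], [4, -2, 2], [-30, 0, -13]].
det(A - λI) = 0 gives eigenvalues λ = -3, 2, -2.
For λ=-3: eigenvector (1,2,-3).
For λ=2: eigenvector (1,0,-2).
For λ=-2: eigenvector (0,1,0).
General solution: C_1e^(-3t)(1,2,-3) + C_2e^(2t)(1,0,-2) + C_3e^(-2t)(0,1,0).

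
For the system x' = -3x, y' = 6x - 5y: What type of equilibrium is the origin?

stable node

A = [[-3,0],[6,-5]]; det(A-λI) = λ^2 + 8λ + 15.
λ = -5, -3: both negative.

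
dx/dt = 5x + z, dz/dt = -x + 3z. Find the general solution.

Coefficient matrix A = [[5, 1], [-1, 3]].
Characteristic polynomial det(A - λI) = λ^2 - 8λ + 16 = 0.
Single eigenvalue λ = 4 with algebraic multiplicity 2.
Eigenvector v = (-1,1); generalized eigenvector w with (A-λI)w=v is (1,-2).
General solution: e^(4t)[K_1·v + K_2·(t·v + w)].

x(t) = -K_1e^(4t) - K_2te^(4t) + K_2e^(4t), z(t) = K_1e^(4t) + K_2te^(4t) - 2K_2e^(4t)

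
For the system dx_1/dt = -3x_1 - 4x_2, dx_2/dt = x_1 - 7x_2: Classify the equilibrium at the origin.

stable improper node

A = [[-3,-4],[1,-7]]; det(A-λI) = λ^2 + 10λ + 25.
repeated λ = -5 with a single eigenvector.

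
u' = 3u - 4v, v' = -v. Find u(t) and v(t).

u(t) = c_1e^(3t) - c_2e^(-t), v(t) = -c_2e^(-t)

Coefficient matrix A = [[3, -4], [0, -1]].
Characteristic polynomial det(A - λI) = λ^2 - 2λ - 3 = 0.
Eigenvalues λ = 3, -1.
For λ=3: (A-λI) row 1 is [0, -4], so an eigenvector is (1, 0).
For λ=-1: (A-λI) row 1 is [4, -4], so an eigenvector is (-1, -1).
General solution: c_1e^(3t)(1,0) + c_2e^(-t)(-1,-1).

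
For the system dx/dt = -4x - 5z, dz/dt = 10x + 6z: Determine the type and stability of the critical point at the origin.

unstable spiral

A = [[-4,-5],[10,6]]; det(A-λI) = λ^2 - 2λ + 26.
λ = 1 ± 5i: positive real part.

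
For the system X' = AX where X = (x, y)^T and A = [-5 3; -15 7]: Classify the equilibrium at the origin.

unstable spiral

A = [[-5,3],[-15,7]]; det(A-λI) = λ^2 - 2λ + 10.
λ = 1 ± 3i: positive real part.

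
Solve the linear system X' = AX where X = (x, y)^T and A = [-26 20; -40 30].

x(t) = 2K_1e^(2t)sin(4t) - K_1e^(2t)cos(4t) - K_2e^(2t)sin(4t) - 2K_2e^(2t)cos(4t), y(t) = 3K_1e^(2t)sin(4t) - K_1e^(2t)cos(4t) - K_2e^(2t)sin(4t) - 3K_2e^(2t)cos(4t)

Coefficient matrix A = [[-26, 20], [-40, 30]].
Characteristic polynomial det(A - λI) = λ^2 - 4λ + 20 = 0.
Eigenvalues λ = 2 ± 4i (complex conjugate pair).
For λ=2+4i: an eigenvector is (-1,-1) - i(2,3) = (-1 - 2i, -1 - 3i).
A real fundamental pair from Re and Im of e^((2+4i)t)v: X_1 = e^(2t)(cos(4t)·(-1,-1) + sin(4t)·(2,3)), X_2 = e^(2t)(sin(4t)·(-1,-1) - cos(4t)·(2,3)).
General solution: K_1X_1 + K_2X_2.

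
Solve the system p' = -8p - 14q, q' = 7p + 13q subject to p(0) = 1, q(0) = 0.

p(t) = -e^(6t) + 2e^(-t), q(t) = e^(6t) - e^(-t)

Coefficient matrix A = [[-8, -14], [7, 13]].
Characteristic polynomial det(A - λI) = λ^2 - 5λ - 6 = 0.
Eigenvalues λ = 6, -1.
For λ=6: (A-λI) row 1 is [-14, -14], so an eigenvector is (1, -1).
For λ=-1: (A-λI) row 1 is [-7, -14], so an eigenvector is (-2, 1).
General solution: c_1e^(6t)(1,-1) + c_2e^(-t)(-2,1).
Applying p(0)=1, q(0)=0 gives c_1=-1, c_2=-1.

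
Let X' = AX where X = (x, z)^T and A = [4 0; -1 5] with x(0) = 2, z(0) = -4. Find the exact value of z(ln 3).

A = [[4,0],[-1,5]]; eigenvalues λ = 5, 4.
Eigenvectors: (0,-1) for λ=5, (1,1) for λ=4.
From the initial condition, c_1 = 6, c_2 = 2.
z(ln 3) = (6)(3^5)(-1) + (2)(3^4)(1) = -1296.

-1296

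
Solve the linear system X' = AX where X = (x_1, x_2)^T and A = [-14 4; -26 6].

x_1(t) = -C_1e^(-4t)sin(2t) + C_1e^(-4t)cos(2t) + C_2e^(-4t)sin(2t) + C_2e^(-4t)cos(2t), x_2(t) = -3C_1e^(-4t)sin(2t) + 2C_1e^(-4t)cos(2t) + 2C_2e^(-4t)sin(2t) + 3C_2e^(-4t)cos(2t)

Coefficient matrix A = [[-14, 4], [-26, 6]].
Characteristic polynomial det(A - λI) = λ^2 + 8λ + 20 = 0.
Eigenvalues λ = -4 ± 2i (complex conjugate pair).
For λ=-4+2i: an eigenvector is (1,2) - i(-1,-3) = (1 + i, 2 + 3i).
A real fundamental pair from Re and Im of e^((-4+2i)t)v: X_1 = e^(-4t)(cos(2t)·(1,2) + sin(2t)·(-1,-3)), X_2 = e^(-4t)(sin(2t)·(1,2) - cos(2t)·(-1,-3)).
General solution: C_1X_1 + C_2X_2.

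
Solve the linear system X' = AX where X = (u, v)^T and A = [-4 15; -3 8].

Coefficient matrix A = [[-4, 15], [-3, 8]].
Characteristic polynomial det(A - λI) = λ^2 - 4λ + 13 = 0.
Eigenvalues λ = 2 ± 3i (complex conjugate pair).
For λ=2+3i: an eigenvector is (-2,-1) - i(-1,0) = (-2 + i, -1).
A real fundamental pair from Re and Im of e^((2+3i)t)v: X_1 = e^(2t)(cos(3t)·(-2,-1) + sin(3t)·(-1,0)), X_2 = e^(2t)(sin(3t)·(-2,-1) - cos(3t)·(-1,0)).
General solution: c_1X_1 + c_2X_2.

u(t) = -c_1e^(2t)sin(3t) - 2c_1e^(2t)cos(3t) - 2c_2e^(2t)sin(3t) + c_2e^(2t)cos(3t), v(t) = -c_1e^(2t)cos(3t) - c_2e^(2t)sin(3t)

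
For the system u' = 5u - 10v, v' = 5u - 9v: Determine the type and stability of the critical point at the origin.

stable spiral

A = [[5,-10],[5,-9]]; det(A-λI) = λ^2 + 4λ + 5.
λ = -2 ± i: negative real part.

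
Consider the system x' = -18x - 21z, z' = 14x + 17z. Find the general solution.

Coefficient matrix A = [[-18, -21], [14, 17]].
Characteristic polynomial det(A - λI) = λ^2 + λ - 12 = 0.
Eigenvalues λ = 3, -4.
For λ=3: (A-λI) row 1 is [-21, -21], so an eigenvector is (1, -1).
For λ=-4: (A-λI) row 1 is [-14, -21], so an eigenvector is (-3, 2).
General solution: C_1e^(3t)(1,-1) + C_2e^(-4t)(-3,2).

x(t) = C_1e^(3t) - 3C_2e^(-4t), z(t) = -C_1e^(3t) + 2C_2e^(-4t)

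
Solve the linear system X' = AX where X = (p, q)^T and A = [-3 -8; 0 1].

Coefficient matrix A = [[-3, -8], [0, 1]].
Characteristic polynomial det(A - λI) = λ^2 + 2λ - 3 = 0.
Eigenvalues λ = 1, -3.
For λ=1: (A-λI) row 1 is [-4, -8], so an eigenvector is (2, -1).
For λ=-3: (A-λI) row 1 is [0, -8], so an eigenvector is (-1, 0).
General solution: c_1e^(t)(2,-1) + c_2e^(-3t)(-1,0).

p(t) = 2c_1e^(t) - c_2e^(-3t), q(t) = -c_1e^(t)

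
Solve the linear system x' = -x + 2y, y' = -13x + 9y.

x(t) = -C_1e^(4t)sin(t) - C_1e^(4t)cos(t) - C_2e^(4t)sin(t) + C_2e^(4t)cos(t), y(t) = -2C_1e^(4t)sin(t) - 3C_1e^(4t)cos(t) - 3C_2e^(4t)sin(t) + 2C_2e^(4t)cos(t)

Coefficient matrix A = [[-1, 2], [-13, 9]].
Characteristic polynomial det(A - λI) = λ^2 - 8λ + 17 = 0.
Eigenvalues λ = 4 ± i (complex conjugate pair).
For λ=4+i: an eigenvector is (-1,-3) - i(-1,-2) = (-1 + i, -3 + 2i).
A real fundamental pair from Re and Im of e^((4+i)t)v: X_1 = e^(4t)(cos(t)·(-1,-3) + sin(t)·(-1,-2)), X_2 = e^(4t)(sin(t)·(-1,-3) - cos(t)·(-1,-2)).
General solution: C_1X_1 + C_2X_2.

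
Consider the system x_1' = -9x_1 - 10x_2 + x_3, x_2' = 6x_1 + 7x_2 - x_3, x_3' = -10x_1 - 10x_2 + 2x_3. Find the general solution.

x_1(t) = C_1e^(t) + 2C_2e^(-3t) + C_3e^(2t), x_2(t) = -C_1e^(t) - C_2e^(-3t) - C_3e^(2t), x_3(t) = 2C_2e^(-3t) + C_3e^(2t)

Coefficient matrix A = [[-9, -10, 1], [6, 7, -1], [-10, -10, 2]].
det(A - λI) = 0 gives eigenvalues λ = 1, -3, 2.
For λ=1: eigenvector (1,-1,0).
For λ=-3: eigenvector (2,-1,2).
For λ=2: eigenvector (1,-1,1).
General solution: C_1e^(t)(1,-1,0) + C_2e^(-3t)(2,-1,2) + C_3e^(2t)(1,-1,1).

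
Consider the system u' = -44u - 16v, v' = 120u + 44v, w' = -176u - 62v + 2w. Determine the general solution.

u(t) = -C_1e^(4t) - 2C_2e^(-4t), v(t) = 3C_1e^(4t) + 5C_2e^(-4t), w(t) = -5C_1e^(4t) - 7C_2e^(-4t) + C_3e^(2t)

Coefficient matrix A = [[-44, -16, 0], [120, 44, 0], [-176, -62, 2]].
det(A - λI) = 0 gives eigenvalues λ = 4, -4, 2.
For λ=4: eigenvector (-1,3,-5).
For λ=-4: eigenvector (-2,5,-7).
For λ=2: eigenvector (0,0,1).
General solution: C_1e^(4t)(-1,3,-5) + C_2e^(-4t)(-2,5,-7) + C_3e^(2t)(0,0,1).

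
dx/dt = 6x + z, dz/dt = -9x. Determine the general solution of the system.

x(t) = -K_1e^(3t) - K_2te^(3t) - K_2e^(3t), z(t) = 3K_1e^(3t) + 3K_2te^(3t) + 2K_2e^(3t)

Coefficient matrix A = [[6, 1], [-9, 0]].
Characteristic polynomial det(A - λI) = λ^2 - 6λ + 9 = 0.
Single eigenvalue λ = 3 with algebraic multiplicity 2.
Eigenvector v = (-1,3); generalized eigenvector w with (A-λI)w=v is (-1,2).
General solution: e^(3t)[K_1·v + K_2·(t·v + w)].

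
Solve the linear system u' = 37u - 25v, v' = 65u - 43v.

u(t) = -2K_1e^(-3t)sin(5t) + K_1e^(-3t)cos(5t) + K_2e^(-3t)sin(5t) + 2K_2e^(-3t)cos(5t), v(t) = -3K_1e^(-3t)sin(5t) + 2K_1e^(-3t)cos(5t) + 2K_2e^(-3t)sin(5t) + 3K_2e^(-3t)cos(5t)

Coefficient matrix A = [[37, -25], [65, -43]].
Characteristic polynomial det(A - λI) = λ^2 + 6λ + 34 = 0.
Eigenvalues λ = -3 ± 5i (complex conjugate pair).
For λ=-3+5i: an eigenvector is (1,2) - i(-2,-3) = (1 + 2i, 2 + 3i).
A real fundamental pair from Re and Im of e^((-3+5i)t)v: X_1 = e^(-3t)(cos(5t)·(1,2) + sin(5t)·(-2,-3)), X_2 = e^(-3t)(sin(5t)·(1,2) - cos(5t)·(-2,-3)).
General solution: K_1X_1 + K_2X_2.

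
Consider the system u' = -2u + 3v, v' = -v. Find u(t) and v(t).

Coefficient matrix A = [[-2, 3], [0, -1]].
Characteristic polynomial det(A - λI) = λ^2 + 3λ + 2 = 0.
Eigenvalues λ = -1, -2.
For λ=-1: (A-λI) row 1 is [-1, 3], so an eigenvector is (3, 1).
For λ=-2: (A-λI) row 1 is [0, 3], so an eigenvector is (-1, 0).
General solution: c_1e^(-t)(3,1) + c_2e^(-2t)(-1,0).

u(t) = 3c_1e^(-t) - c_2e^(-2t), v(t) = c_1e^(-t)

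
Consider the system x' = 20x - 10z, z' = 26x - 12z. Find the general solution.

Coefficient matrix A = [[20, -10], [26, -12]].
Characteristic polynomial det(A - λI) = λ^2 - 8λ + 20 = 0.
Eigenvalues λ = 4 ± 2i (complex conjugate pair).
For λ=4+2i: an eigenvector is (-1,-2) - i(2,3) = (-1 - 2i, -2 - 3i).
A real fundamental pair from Re and Im of e^((4+2i)t)v: X_1 = e^(4t)(cos(2t)·(-1,-2) + sin(2t)·(2,3)), X_2 = e^(4t)(sin(2t)·(-1,-2) - cos(2t)·(2,3)).
General solution: c_1X_1 + c_2X_2.

x(t) = 2c_1e^(4t)sin(2t) - c_1e^(4t)cos(2t) - c_2e^(4t)sin(2t) - 2c_2e^(4t)cos(2t), z(t) = 3c_1e^(4t)sin(2t) - 2c_1e^(4t)cos(2t) - 2c_2e^(4t)sin(2t) - 3c_2e^(4t)cos(2t)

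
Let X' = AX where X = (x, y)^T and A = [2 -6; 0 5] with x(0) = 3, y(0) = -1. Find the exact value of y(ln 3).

-243

A = [[2,-6],[0,5]]; eigenvalues λ = 2, 5.
Eigenvectors: (-1,0) for λ=2, (-2,1) for λ=5.
From the initial condition, c_1 = -1, c_2 = -1.
y(ln 3) = (-1)(3^2)(0) + (-1)(3^5)(1) = -243.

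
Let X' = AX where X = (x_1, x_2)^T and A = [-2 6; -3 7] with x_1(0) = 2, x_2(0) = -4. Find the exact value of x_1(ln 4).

-2512

A = [[-2,6],[-3,7]]; eigenvalues λ = 4, 1.
Eigenvectors: (-1,-1) for λ=4, (-2,-1) for λ=1.
From the initial condition, c_1 = 10, c_2 = -6.
x_1(ln 4) = (10)(4^4)(-1) + (-6)(4^1)(-2) = -2512.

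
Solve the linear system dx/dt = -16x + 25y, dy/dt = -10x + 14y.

Coefficient matrix A = [[-16, 25], [-10, 14]].
Characteristic polynomial det(A - λI) = λ^2 + 2λ + 26 = 0.
Eigenvalues λ = -1 ± 5i (complex conjugate pair).
For λ=-1+5i: an eigenvector is (2,1) - i(-1,-1) = (2 + i, 1 + i).
A real fundamental pair from Re and Im of e^((-1+5i)t)v: X_1 = e^(-t)(cos(5t)·(2,1) + sin(5t)·(-1,-1)), X_2 = e^(-t)(sin(5t)·(2,1) - cos(5t)·(-1,-1)).
General solution: c_1X_1 + c_2X_2.

x(t) = -c_1e^(-t)sin(5t) + 2c_1e^(-t)cos(5t) + 2c_2e^(-t)sin(5t) + c_2e^(-t)cos(5t), y(t) = -c_1e^(-t)sin(5t) + c_1e^(-t)cos(5t) + c_2e^(-t)sin(5t) + c_2e^(-t)cos(5t)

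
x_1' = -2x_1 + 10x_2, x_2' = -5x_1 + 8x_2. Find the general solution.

x_1(t) = -c_1e^(3t)sin(5t) + c_1e^(3t)cos(5t) + c_2e^(3t)sin(5t) + c_2e^(3t)cos(5t), x_2(t) = -c_1e^(3t)sin(5t) + c_2e^(3t)cos(5t)

Coefficient matrix A = [[-2, 10], [-5, 8]].
Characteristic polynomial det(A - λI) = λ^2 - 6λ + 34 = 0.
Eigenvalues λ = 3 ± 5i (complex conjugate pair).
For λ=3+5i: an eigenvector is (1,0) - i(-1,-1) = (1 + i, 0 + i).
A real fundamental pair from Re and Im of e^((3+5i)t)v: X_1 = e^(3t)(cos(5t)·(1,0) + sin(5t)·(-1,-1)), X_2 = e^(3t)(sin(5t)·(1,0) - cos(5t)·(-1,-1)).
General solution: c_1X_1 + c_2X_2.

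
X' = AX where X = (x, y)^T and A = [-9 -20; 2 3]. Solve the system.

x(t) = c_1e^(-3t)sin(2t) + 3c_1e^(-3t)cos(2t) + 3c_2e^(-3t)sin(2t) - c_2e^(-3t)cos(2t), y(t) = -c_1e^(-3t)cos(2t) - c_2e^(-3t)sin(2t)

Coefficient matrix A = [[-9, -20], [2, 3]].
Characteristic polynomial det(A - λI) = λ^2 + 6λ + 13 = 0.
Eigenvalues λ = -3 ± 2i (complex conjugate pair).
For λ=-3+2i: an eigenvector is (3,-1) - i(1,0) = (3 - i, -1).
A real fundamental pair from Re and Im of e^((-3+2i)t)v: X_1 = e^(-3t)(cos(2t)·(3,-1) + sin(2t)·(1,0)), X_2 = e^(-3t)(sin(2t)·(3,-1) - cos(2t)·(1,0)).
General solution: c_1X_1 + c_2X_2.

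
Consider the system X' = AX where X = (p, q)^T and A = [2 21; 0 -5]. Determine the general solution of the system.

Coefficient matrix A = [[2, 21], [0, -5]].
Characteristic polynomial det(A - λI) = λ^2 + 3λ - 10 = 0.
Eigenvalues λ = 2, -5.
For λ=2: (A-λI) row 1 is [0, 21], so an eigenvector is (1, 0).
For λ=-5: (A-λI) row 1 is [7, 21], so an eigenvector is (3, -1).
General solution: K_1e^(2t)(1,0) + K_2e^(-5t)(3,-1).

p(t) = K_1e^(2t) + 3K_2e^(-5t), q(t) = -K_2e^(-5t)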